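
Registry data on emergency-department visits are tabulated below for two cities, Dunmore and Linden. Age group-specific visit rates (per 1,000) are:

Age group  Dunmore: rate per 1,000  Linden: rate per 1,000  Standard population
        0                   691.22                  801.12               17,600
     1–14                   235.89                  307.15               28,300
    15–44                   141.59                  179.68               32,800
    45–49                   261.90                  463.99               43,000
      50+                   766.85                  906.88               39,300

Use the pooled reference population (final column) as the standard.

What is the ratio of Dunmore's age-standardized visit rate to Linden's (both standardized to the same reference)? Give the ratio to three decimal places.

0.770

Standard total = 161,000; weights = 0.1093, 0.1758, 0.2037, 0.2671, 0.2441.
Dunmore: 0.1093×691.22 + 0.1758×235.89 + 0.2037×141.59 + 0.2671×261.90 + 0.2441×766.85 = 403.0076 per 1,000.
Linden: 0.1093×801.12 + 0.1758×307.15 + 0.2037×179.68 + 0.2671×463.99 + 0.2441×906.88 = 523.4628 per 1,000.
Ratio = 403.0076 ÷ 523.4628 = 0.76989.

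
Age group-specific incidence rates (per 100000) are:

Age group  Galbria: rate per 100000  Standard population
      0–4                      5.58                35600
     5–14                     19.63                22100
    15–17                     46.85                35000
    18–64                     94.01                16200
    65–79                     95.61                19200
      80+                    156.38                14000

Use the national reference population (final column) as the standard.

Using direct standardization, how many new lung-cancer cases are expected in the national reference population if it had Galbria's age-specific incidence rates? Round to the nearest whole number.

Expected new lung-cancer cases = Σ (standard pop × age-specific rate ÷ 100000)
= 35600×5.58/100000 + 22100×19.63/100000 + 35000×46.85/100000 + 16200×94.01/100000 + 19200×95.61/100000 + 14000×156.38/100000
= 1.99 + 4.34 + 16.40 + 15.23 + 18.36 + 21.89 = 78.20.

78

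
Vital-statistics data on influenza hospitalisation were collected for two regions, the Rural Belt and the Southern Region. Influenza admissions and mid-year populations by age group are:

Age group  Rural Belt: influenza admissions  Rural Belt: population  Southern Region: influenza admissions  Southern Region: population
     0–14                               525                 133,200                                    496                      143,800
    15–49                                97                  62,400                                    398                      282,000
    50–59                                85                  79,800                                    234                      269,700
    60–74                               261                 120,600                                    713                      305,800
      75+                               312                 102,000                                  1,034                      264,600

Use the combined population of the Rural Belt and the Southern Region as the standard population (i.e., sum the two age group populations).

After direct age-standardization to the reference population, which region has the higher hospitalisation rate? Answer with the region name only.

Age-specific rates per 100,000 for the Rural Belt: 394.14, 155.45, 106.52, 216.42, 305.88.
For the Southern Region: 344.92, 141.13, 86.76, 233.16, 390.78.
Combined standard total = 1,763,900; weights = 0.1570, 0.1952, 0.1981, 0.2417, 0.2078.
The Rural Belt: 0.1570×394.14 + 0.1952×155.45 + 0.1981×106.52 + 0.2417×216.42 + 0.2078×305.88 = 229.2414 per 100,000.
The Southern Region: 0.1570×344.92 + 0.1952×141.13 + 0.1981×86.76 + 0.2417×233.16 + 0.2078×390.78 = 236.4945 per 100,000.
The crude rates (257.03 vs 227.11) would put the Rural Belt higher, but that reflects its age composition; once standardized to a common age structure, the Southern Region has the higher underlying rate.

Southern Region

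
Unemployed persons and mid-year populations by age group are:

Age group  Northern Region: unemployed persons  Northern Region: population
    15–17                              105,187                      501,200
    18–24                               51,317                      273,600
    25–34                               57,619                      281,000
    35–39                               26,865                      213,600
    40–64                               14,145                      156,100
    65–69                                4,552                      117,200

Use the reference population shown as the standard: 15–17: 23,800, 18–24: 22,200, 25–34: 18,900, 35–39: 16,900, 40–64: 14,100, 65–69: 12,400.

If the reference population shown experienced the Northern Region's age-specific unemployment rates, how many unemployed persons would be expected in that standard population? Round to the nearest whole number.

Age-specific rates per 1,000 for the Northern Region: 209.870, 187.562, 205.050, 125.772, 90.615, 38.840.
Expected unemployed persons = Σ (standard pop × age-specific rate ÷ 1,000)
= 23,800×209.870/1,000 + 22,200×187.562/1,000 + 18,900×205.050/1,000 + 16,900×125.772/1,000 + 14,100×90.615/1,000 + 12,400×38.840/1,000
= 4994.91 + 4163.88 + 3875.44 + 2125.55 + 1277.67 + 481.61 = 16919.07.

16919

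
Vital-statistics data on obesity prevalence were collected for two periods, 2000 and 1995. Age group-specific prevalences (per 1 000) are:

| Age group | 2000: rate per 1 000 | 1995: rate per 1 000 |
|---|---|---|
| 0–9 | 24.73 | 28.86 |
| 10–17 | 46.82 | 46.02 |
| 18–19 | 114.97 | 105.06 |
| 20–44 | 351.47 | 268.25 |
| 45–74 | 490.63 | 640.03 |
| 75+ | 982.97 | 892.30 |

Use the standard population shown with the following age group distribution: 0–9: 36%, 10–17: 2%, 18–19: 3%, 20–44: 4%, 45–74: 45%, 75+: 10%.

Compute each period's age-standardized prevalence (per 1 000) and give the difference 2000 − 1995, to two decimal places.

Standard weights: 0.36, 0.02, 0.03, 0.04, 0.45, 0.10.
2000: 0.3600×24.73 + 0.0200×46.82 + 0.0300×114.97 + 0.0400×351.47 + 0.4500×490.63 + 0.1000×982.97 = 346.4276 per 1 000.
1995: 0.3600×28.86 + 0.0200×46.02 + 0.0300×105.06 + 0.0400×268.25 + 0.4500×640.03 + 0.1000×892.30 = 402.4353 per 1 000.
Difference = 346.4276 − 402.4353 = -56.0077.

-56.01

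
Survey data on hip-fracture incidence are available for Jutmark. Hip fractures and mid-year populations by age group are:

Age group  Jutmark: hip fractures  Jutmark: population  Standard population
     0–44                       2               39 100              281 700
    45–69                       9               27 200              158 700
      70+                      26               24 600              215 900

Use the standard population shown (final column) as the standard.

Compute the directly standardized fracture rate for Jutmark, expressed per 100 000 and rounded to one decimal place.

45.0

Age-specific rates per 100 000 for Jutmark: 5.12, 33.09, 105.69.
Standard total = 656 300; weights = 0.4292, 0.2418, 0.3290.
Standardized rate: 0.4292×5.12 + 0.2418×33.09 + 0.3290×105.69 = 44.9653 per 100 000.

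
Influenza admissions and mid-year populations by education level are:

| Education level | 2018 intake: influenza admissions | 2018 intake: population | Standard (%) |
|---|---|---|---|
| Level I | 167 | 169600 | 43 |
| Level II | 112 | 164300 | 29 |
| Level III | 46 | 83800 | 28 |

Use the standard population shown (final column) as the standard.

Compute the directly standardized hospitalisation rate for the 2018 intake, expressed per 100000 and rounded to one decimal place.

Education-specific rates per 100000 for the 2018 intake: 98.47, 68.17, 54.89.
Standard weights: 0.43, 0.29, 0.28.
Standardized rate: 0.4300×98.47 + 0.2900×68.17 + 0.2800×54.89 = 77.4794 per 100000.

77.5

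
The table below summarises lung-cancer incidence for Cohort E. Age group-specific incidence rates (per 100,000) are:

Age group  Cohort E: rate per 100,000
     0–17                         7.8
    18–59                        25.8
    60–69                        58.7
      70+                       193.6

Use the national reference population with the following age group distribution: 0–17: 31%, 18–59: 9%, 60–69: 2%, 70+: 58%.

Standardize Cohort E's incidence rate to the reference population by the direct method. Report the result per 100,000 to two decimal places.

118.20

Standard weights: 0.31, 0.09, 0.02, 0.58.
Standardized rate: 0.3100×7.8 + 0.0900×25.8 + 0.0200×58.7 + 0.5800×193.6 = 118.2020 per 100,000.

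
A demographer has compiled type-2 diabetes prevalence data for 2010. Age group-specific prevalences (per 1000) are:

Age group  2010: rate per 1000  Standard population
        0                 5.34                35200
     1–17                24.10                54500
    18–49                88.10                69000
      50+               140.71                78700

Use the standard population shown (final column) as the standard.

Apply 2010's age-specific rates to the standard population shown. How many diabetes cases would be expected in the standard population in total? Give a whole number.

Expected diabetes cases = Σ (standard pop × age-specific rate ÷ 1000)
= 35200×5.34/1000 + 54500×24.10/1000 + 69000×88.10/1000 + 78700×140.71/1000
= 187.97 + 1313.45 + 6078.90 + 11073.88 = 18654.19.

18654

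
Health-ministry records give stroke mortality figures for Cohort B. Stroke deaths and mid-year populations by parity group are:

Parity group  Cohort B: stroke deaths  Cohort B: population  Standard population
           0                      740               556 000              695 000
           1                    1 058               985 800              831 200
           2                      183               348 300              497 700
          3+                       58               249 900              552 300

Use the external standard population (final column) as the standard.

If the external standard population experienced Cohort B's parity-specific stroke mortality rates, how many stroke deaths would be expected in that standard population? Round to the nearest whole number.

2207

Parity-specific rates per 100 000 for Cohort B: 133.09, 107.32, 52.54, 23.21.
Expected stroke deaths = Σ (standard pop × parity-specific rate ÷ 100 000)
= 695 000×133.09/100 000 + 831 200×107.32/100 000 + 497 700×52.54/100 000 + 552 300×23.21/100 000
= 925.00 + 892.08 + 261.50 + 128.18 = 2206.76.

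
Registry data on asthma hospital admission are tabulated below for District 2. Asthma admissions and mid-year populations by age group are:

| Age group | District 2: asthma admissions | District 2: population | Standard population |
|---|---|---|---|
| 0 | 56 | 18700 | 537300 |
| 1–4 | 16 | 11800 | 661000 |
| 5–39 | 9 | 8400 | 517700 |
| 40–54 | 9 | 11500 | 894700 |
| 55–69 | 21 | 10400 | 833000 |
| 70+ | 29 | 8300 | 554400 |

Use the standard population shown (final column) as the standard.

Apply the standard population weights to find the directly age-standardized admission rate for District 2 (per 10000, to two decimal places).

18.46

Age-specific rates per 10000 for District 2: 29.95, 13.56, 10.71, 7.83, 20.19, 34.94.
Standard total = 3998100; weights = 0.1344, 0.1653, 0.1295, 0.2238, 0.2083, 0.1387.
Standardized rate: 0.1344×29.95 + 0.1653×13.56 + 0.1295×10.71 + 0.2238×7.83 + 0.2083×20.19 + 0.1387×34.94 = 18.4569 per 10000.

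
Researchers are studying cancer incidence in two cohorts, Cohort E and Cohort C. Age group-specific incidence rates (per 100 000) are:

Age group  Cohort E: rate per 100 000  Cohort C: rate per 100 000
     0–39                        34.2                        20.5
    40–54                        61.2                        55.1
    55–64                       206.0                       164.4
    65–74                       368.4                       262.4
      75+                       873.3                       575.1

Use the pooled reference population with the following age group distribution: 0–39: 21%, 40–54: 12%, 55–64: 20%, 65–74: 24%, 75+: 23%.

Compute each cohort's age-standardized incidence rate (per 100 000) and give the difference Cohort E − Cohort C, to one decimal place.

106.0

Standard weights: 0.21, 0.12, 0.20, 0.24, 0.23.
Cohort E: 0.2100×34.2 + 0.1200×61.2 + 0.2000×206.0 + 0.2400×368.4 + 0.2300×873.3 = 345.0010 per 100 000.
Cohort C: 0.2100×20.5 + 0.1200×55.1 + 0.2000×164.4 + 0.2400×262.4 + 0.2300×575.1 = 239.0460 per 100 000.
Difference = 345.0010 − 239.0460 = 105.9550.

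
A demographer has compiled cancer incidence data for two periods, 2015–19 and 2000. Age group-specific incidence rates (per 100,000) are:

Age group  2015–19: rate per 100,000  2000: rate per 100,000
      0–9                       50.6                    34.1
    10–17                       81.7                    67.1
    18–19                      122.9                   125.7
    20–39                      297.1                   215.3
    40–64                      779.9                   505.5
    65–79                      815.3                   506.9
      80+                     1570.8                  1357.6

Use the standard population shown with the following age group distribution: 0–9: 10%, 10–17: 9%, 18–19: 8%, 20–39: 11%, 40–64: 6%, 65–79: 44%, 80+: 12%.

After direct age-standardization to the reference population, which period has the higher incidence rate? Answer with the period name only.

Standard weights: 0.10, 0.09, 0.08, 0.11, 0.06, 0.44, 0.12.
2015–19: 0.1000×50.6 + 0.0900×81.7 + 0.0800×122.9 + 0.1100×297.1 + 0.0600×779.9 + 0.4400×815.3 + 0.1200×1570.8 = 648.9480 per 100,000.
2000: 0.1000×34.1 + 0.0900×67.1 + 0.0800×125.7 + 0.1100×215.3 + 0.0600×505.5 + 0.4400×506.9 + 0.1200×1357.6 = 459.4660 per 100,000.

2015–19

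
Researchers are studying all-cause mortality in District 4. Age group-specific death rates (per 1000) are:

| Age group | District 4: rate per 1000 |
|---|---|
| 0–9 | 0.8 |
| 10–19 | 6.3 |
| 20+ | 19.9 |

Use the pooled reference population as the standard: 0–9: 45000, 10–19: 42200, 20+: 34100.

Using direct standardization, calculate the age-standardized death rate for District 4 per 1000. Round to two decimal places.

Standard total = 121300; weights = 0.3710, 0.3479, 0.2811.
Standardized rate: 0.3710×0.8 + 0.3479×6.3 + 0.2811×19.9 = 8.0829 per 1000.

8.08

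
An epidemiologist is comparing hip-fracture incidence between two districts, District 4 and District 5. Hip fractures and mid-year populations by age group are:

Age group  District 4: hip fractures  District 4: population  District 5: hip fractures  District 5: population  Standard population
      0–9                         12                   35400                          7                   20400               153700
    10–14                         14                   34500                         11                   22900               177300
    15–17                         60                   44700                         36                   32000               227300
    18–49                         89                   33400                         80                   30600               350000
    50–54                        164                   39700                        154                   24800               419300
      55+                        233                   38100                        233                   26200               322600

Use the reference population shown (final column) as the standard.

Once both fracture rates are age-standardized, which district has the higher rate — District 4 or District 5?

Age-specific rates per 100000 for District 4: 33.90, 40.58, 134.23, 266.47, 413.10, 611.55.
For District 5: 34.31, 48.03, 112.50, 261.44, 620.97, 889.31.
Standard total = 1650200; weights = 0.0931, 0.1074, 0.1377, 0.2121, 0.2541, 0.1955.
District 4: 0.0931×33.90 + 0.1074×40.58 + 0.1377×134.23 + 0.2121×266.47 + 0.2541×413.10 + 0.1955×611.55 = 307.0392 per 100000.
District 5: 0.0931×34.31 + 0.1074×48.03 + 0.1377×112.50 + 0.2121×261.44 + 0.2541×620.97 + 0.1955×889.31 = 410.9376 per 100000.

District 5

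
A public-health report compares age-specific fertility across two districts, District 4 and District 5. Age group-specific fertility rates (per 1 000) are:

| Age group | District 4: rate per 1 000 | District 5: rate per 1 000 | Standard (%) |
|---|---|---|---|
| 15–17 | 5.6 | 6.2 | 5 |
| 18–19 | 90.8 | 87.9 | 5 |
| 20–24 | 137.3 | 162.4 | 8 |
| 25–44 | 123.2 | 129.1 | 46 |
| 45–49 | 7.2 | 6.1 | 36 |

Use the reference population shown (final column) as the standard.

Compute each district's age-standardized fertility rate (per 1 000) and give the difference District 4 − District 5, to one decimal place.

-4.2

Standard weights: 0.05, 0.05, 0.08, 0.46, 0.36.
District 4: 0.0500×5.6 + 0.0500×90.8 + 0.0800×137.3 + 0.4600×123.2 + 0.3600×7.2 = 75.0680 per 1 000.
District 5: 0.0500×6.2 + 0.0500×87.9 + 0.0800×162.4 + 0.4600×129.1 + 0.3600×6.1 = 79.2790 per 1 000.
Difference = 75.0680 − 79.2790 = -4.2110.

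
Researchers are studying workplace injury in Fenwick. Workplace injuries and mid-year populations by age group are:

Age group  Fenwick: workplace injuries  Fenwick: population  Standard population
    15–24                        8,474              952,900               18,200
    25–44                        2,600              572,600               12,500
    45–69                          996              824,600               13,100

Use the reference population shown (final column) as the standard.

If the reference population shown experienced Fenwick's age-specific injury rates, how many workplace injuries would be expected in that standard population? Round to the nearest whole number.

234

Age-specific rates per 10,000 for Fenwick: 88.93, 45.41, 12.08.
Expected workplace injuries = Σ (standard pop × age-specific rate ÷ 10,000)
= 18,200×88.93/10,000 + 12,500×45.41/10,000 + 13,100×12.08/10,000
= 161.85 + 56.76 + 15.82 = 234.43.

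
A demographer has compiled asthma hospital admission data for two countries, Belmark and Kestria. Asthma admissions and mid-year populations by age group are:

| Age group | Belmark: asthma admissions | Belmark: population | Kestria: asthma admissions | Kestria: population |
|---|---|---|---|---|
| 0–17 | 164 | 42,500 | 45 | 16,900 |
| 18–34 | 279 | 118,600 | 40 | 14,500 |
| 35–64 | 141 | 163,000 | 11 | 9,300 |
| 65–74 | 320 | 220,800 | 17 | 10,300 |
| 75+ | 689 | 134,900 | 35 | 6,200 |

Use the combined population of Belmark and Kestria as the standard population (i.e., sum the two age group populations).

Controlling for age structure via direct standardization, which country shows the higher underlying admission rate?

Kestria

Age-specific rates per 10,000 for Belmark: 38.59, 23.52, 8.65, 14.49, 51.07.
For Kestria: 26.63, 27.59, 11.83, 16.50, 56.45.
Combined standard total = 737,000; weights = 0.0806, 0.1806, 0.2338, 0.3136, 0.1915.
Belmark: 0.0806×38.59 + 0.1806×23.52 + 0.2338×8.65 + 0.3136×14.49 + 0.1915×51.07 = 23.7037 per 10,000.
Kestria: 0.0806×26.63 + 0.1806×27.59 + 0.2338×11.83 + 0.3136×16.50 + 0.1915×56.45 = 25.8764 per 10,000.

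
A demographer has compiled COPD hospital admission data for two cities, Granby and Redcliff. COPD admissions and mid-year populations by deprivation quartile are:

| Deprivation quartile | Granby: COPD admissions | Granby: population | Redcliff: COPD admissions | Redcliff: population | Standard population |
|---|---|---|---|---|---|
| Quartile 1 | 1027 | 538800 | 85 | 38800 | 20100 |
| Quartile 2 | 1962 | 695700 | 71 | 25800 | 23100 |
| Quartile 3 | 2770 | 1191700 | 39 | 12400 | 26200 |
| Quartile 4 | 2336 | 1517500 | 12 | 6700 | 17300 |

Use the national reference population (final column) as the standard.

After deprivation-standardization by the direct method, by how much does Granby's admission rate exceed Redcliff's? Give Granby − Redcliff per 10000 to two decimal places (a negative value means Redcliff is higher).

-3.46

Deprivation-specific rates per 10000 for Granby: 19.06, 28.20, 23.24, 15.39.
For Redcliff: 21.91, 27.52, 31.45, 17.91.
Standard total = 86700; weights = 0.2318, 0.2664, 0.3022, 0.1995.
Granby: 0.2318×19.06 + 0.2664×28.20 + 0.3022×23.24 + 0.1995×15.39 = 22.0288 per 10000.
Redcliff: 0.2318×21.91 + 0.2664×27.52 + 0.3022×31.45 + 0.1995×17.91 = 25.4892 per 10000.
Difference = 22.0288 − 25.4892 = -3.4605.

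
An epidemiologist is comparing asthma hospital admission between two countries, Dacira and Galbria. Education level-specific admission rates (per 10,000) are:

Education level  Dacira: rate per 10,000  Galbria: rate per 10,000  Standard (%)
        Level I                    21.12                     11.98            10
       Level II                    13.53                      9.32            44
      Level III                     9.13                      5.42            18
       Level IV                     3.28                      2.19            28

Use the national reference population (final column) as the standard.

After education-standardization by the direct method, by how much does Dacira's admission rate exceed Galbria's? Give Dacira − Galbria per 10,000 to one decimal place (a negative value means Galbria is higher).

Standard weights: 0.10, 0.44, 0.18, 0.28.
Dacira: 0.1000×21.12 + 0.4400×13.53 + 0.1800×9.13 + 0.2800×3.28 = 10.6270 per 10,000.
Galbria: 0.1000×11.98 + 0.4400×9.32 + 0.1800×5.42 + 0.2800×2.19 = 6.8876 per 10,000.
Difference = 10.6270 − 6.8876 = 3.7394.

3.7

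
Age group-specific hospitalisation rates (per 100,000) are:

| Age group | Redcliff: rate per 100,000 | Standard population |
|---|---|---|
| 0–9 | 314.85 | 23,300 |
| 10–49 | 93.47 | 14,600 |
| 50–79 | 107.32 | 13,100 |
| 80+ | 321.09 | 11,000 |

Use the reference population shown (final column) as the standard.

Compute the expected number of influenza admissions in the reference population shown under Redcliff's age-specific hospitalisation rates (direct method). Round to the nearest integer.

136

Expected influenza admissions = Σ (standard pop × age-specific rate ÷ 100,000)
= 23,300×314.85/100,000 + 14,600×93.47/100,000 + 13,100×107.32/100,000 + 11,000×321.09/100,000
= 73.36 + 13.65 + 14.06 + 35.32 = 136.39.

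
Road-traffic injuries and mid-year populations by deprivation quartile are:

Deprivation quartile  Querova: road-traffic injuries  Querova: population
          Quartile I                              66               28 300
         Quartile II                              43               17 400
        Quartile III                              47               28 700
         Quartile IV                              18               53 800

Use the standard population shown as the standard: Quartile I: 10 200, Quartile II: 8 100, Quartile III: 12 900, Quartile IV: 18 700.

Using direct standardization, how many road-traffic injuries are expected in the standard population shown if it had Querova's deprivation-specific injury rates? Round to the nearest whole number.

71

Deprivation-specific rates per 100 000 for Querova: 233.22, 247.13, 163.76, 33.46.
Expected road-traffic injuries = Σ (standard pop × deprivation-specific rate ÷ 100 000)
= 10 200×233.22/100 000 + 8 100×247.13/100 000 + 12 900×163.76/100 000 + 18 700×33.46/100 000
= 23.79 + 20.02 + 21.13 + 6.26 = 71.19.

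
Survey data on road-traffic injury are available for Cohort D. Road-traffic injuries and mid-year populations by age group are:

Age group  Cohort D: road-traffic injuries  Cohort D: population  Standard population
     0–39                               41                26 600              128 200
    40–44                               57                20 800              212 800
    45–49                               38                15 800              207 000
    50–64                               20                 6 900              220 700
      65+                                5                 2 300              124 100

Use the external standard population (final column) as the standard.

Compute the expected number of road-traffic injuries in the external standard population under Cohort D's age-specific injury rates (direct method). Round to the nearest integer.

Age-specific rates per 100 000 for Cohort D: 154.14, 274.04, 240.51, 289.86, 217.39.
Expected road-traffic injuries = Σ (standard pop × age-specific rate ÷ 100 000)
= 128 200×154.14/100 000 + 212 800×274.04/100 000 + 207 000×240.51/100 000 + 220 700×289.86/100 000 + 124 100×217.39/100 000
= 197.60 + 583.15 + 497.85 + 639.71 + 269.78 = 2188.10.

2188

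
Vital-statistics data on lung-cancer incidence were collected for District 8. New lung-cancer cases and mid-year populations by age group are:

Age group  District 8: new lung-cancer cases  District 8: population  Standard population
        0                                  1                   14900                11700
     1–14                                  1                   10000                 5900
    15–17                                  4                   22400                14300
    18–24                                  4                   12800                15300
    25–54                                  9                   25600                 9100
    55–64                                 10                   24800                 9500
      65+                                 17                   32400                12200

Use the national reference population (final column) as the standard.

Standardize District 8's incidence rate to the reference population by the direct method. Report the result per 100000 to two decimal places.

28.39

Age-specific rates per 100000 for District 8: 6.71, 10.00, 17.86, 31.25, 35.16, 40.32, 52.47.
Standard total = 78000; weights = 0.1500, 0.0756, 0.1833, 0.1962, 0.1167, 0.1218, 0.1564.
Standardized rate: 0.1500×6.71 + 0.0756×10.00 + 0.1833×17.86 + 0.1962×31.25 + 0.1167×35.16 + 0.1218×40.32 + 0.1564×52.47 = 28.3861 per 100000.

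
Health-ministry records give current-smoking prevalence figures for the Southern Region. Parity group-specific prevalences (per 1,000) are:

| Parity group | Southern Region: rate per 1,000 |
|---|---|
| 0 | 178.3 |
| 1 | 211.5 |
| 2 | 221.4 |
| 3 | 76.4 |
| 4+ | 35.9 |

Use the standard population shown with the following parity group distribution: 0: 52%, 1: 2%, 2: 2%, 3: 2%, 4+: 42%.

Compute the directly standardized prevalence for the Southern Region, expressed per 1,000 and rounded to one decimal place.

118.0

Standard weights: 0.52, 0.02, 0.02, 0.02, 0.42.
Standardized rate: 0.5200×178.3 + 0.0200×211.5 + 0.0200×221.4 + 0.0200×76.4 + 0.4200×35.9 = 117.9800 per 1,000.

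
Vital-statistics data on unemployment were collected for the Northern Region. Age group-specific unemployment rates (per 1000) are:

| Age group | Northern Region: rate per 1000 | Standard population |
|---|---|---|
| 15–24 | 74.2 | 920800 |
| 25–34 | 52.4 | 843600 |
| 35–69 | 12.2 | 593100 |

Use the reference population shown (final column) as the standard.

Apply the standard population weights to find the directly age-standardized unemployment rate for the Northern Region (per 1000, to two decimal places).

Standard total = 2357500; weights = 0.3906, 0.3578, 0.2516.
Standardized rate: 0.3906×74.2 + 0.3578×52.4 + 0.2516×12.2 = 50.8012 per 1000.

50.80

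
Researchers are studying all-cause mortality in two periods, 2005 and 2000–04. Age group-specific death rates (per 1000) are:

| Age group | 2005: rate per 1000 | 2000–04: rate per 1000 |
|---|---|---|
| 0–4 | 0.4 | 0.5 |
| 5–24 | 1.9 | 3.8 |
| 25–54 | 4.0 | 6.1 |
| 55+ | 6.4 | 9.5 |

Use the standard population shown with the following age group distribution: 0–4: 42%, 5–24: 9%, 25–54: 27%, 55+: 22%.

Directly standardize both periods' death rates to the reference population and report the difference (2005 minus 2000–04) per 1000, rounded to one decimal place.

Standard weights: 0.42, 0.09, 0.27, 0.22.
2005: 0.4200×0.4 + 0.0900×1.9 + 0.2700×4.0 + 0.2200×6.4 = 2.8270 per 1000.
2000–04: 0.4200×0.5 + 0.0900×3.8 + 0.2700×6.1 + 0.2200×9.5 = 4.2890 per 1000.
Difference = 2.8270 − 4.2890 = -1.4620.

-1.5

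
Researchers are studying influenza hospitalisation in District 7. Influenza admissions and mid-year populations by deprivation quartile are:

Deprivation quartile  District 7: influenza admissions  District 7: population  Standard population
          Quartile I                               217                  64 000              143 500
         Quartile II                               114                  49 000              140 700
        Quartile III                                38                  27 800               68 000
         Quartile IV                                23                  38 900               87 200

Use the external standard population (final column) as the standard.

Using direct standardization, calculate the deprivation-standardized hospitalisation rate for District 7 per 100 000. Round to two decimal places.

Deprivation-specific rates per 100 000 for District 7: 339.06, 232.65, 136.69, 59.13.
Standard total = 439 400; weights = 0.3266, 0.3202, 0.1548, 0.1985.
Standardized rate: 0.3266×339.06 + 0.3202×232.65 + 0.1548×136.69 + 0.1985×59.13 = 218.1168 per 100 000.

218.12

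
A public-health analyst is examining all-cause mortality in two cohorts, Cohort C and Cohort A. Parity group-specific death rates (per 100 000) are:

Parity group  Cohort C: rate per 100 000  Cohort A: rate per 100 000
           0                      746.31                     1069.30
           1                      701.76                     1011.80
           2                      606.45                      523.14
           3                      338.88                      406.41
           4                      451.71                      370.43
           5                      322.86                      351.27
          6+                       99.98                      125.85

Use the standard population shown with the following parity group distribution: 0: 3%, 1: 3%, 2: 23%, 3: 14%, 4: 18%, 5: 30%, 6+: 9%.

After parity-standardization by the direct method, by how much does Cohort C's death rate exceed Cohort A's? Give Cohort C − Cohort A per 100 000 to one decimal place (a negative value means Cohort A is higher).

-5.5

Standard weights: 0.03, 0.03, 0.23, 0.14, 0.18, 0.30, 0.09.
Cohort C: 0.0300×746.31 + 0.0300×701.76 + 0.2300×606.45 + 0.1400×338.88 + 0.1800×451.71 + 0.3000×322.86 + 0.0900×99.98 = 417.5328 per 100 000.
Cohort A: 0.0300×1069.30 + 0.0300×1011.80 + 0.2300×523.14 + 0.1400×406.41 + 0.1800×370.43 + 0.3000×351.27 + 0.0900×125.85 = 423.0375 per 100 000.
Difference = 417.5328 − 423.0375 = -5.5047.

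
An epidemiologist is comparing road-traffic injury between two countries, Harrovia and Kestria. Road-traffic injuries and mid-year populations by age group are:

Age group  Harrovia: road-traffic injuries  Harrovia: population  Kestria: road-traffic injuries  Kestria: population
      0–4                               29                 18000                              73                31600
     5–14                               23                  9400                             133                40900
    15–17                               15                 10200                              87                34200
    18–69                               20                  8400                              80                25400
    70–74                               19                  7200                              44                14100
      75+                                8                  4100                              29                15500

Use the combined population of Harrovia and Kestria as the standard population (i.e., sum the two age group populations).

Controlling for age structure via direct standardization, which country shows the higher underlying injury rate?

Age-specific rates per 100000 for Harrovia: 161.11, 244.68, 147.06, 238.10, 263.89, 195.12.
For Kestria: 231.01, 325.18, 254.39, 314.96, 312.06, 187.10.
Combined standard total = 219000; weights = 0.2265, 0.2297, 0.2027, 0.1543, 0.0973, 0.0895.
Harrovia: 0.2265×161.11 + 0.2297×244.68 + 0.2027×147.06 + 0.1543×238.10 + 0.0973×263.89 + 0.0895×195.12 = 202.3781 per 100000.
Kestria: 0.2265×231.01 + 0.2297×325.18 + 0.2027×254.39 + 0.1543×314.96 + 0.0973×312.06 + 0.0895×187.10 = 274.2889 per 100000.

Kestria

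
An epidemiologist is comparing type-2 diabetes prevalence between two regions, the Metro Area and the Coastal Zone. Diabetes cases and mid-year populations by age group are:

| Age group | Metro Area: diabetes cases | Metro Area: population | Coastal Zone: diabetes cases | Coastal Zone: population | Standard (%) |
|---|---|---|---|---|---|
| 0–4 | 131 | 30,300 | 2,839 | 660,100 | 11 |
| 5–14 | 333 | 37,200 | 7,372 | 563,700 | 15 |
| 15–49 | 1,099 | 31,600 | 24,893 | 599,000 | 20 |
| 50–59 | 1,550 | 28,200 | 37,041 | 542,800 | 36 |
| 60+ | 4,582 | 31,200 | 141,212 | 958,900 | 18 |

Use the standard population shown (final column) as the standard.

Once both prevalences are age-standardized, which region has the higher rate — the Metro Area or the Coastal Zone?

Coastal Zone

Age-specific rates per 1,000 for the Metro Area: 4.323, 8.952, 34.778, 54.965, 146.859.
For the Coastal Zone: 4.301, 13.078, 41.558, 68.241, 147.265.
Standard weights: 0.11, 0.15, 0.20, 0.36, 0.18.
The Metro Area: 0.1100×4.323 + 0.1500×8.952 + 0.2000×34.778 + 0.3600×54.965 + 0.1800×146.859 = 54.9959 per 1,000.
The Coastal Zone: 0.1100×4.301 + 0.1500×13.078 + 0.2000×41.558 + 0.3600×68.241 + 0.1800×147.265 = 61.8205 per 1,000.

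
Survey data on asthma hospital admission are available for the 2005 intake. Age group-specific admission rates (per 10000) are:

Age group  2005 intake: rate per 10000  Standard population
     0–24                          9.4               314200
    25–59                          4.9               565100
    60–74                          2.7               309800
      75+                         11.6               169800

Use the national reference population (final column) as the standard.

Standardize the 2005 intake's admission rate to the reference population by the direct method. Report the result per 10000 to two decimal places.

6.28

Standard total = 1358900; weights = 0.2312, 0.4159, 0.2280, 0.1250.
Standardized rate: 0.2312×9.4 + 0.4159×4.9 + 0.2280×2.7 + 0.1250×11.6 = 6.2761 per 10000.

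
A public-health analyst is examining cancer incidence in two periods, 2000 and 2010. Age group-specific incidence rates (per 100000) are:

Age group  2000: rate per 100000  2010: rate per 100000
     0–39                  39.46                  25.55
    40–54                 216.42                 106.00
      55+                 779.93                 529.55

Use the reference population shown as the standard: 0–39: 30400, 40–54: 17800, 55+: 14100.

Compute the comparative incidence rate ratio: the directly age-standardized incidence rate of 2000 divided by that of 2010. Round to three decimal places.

1.584

Standard total = 62300; weights = 0.4880, 0.2857, 0.2263.
2000: 0.4880×39.46 + 0.2857×216.42 + 0.2263×779.93 = 257.6063 per 100000.
2010: 0.4880×25.55 + 0.2857×106.00 + 0.2263×529.55 = 162.6031 per 100000.
Ratio = 257.6063 ÷ 162.6031 = 1.58426.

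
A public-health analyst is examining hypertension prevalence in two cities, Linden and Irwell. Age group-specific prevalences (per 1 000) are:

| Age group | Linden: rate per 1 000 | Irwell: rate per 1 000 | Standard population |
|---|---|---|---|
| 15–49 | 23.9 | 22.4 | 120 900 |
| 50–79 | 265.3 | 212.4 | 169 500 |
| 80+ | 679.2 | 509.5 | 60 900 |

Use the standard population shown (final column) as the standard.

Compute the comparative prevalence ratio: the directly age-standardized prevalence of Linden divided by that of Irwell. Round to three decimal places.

1.279

Standard total = 351 300; weights = 0.3442, 0.4825, 0.1734.
Linden: 0.3442×23.9 + 0.4825×265.3 + 0.1734×679.2 = 253.9742 per 1 000.
Irwell: 0.3442×22.4 + 0.4825×212.4 + 0.1734×509.5 = 198.5155 per 1 000.
Ratio = 253.9742 ÷ 198.5155 = 1.27937.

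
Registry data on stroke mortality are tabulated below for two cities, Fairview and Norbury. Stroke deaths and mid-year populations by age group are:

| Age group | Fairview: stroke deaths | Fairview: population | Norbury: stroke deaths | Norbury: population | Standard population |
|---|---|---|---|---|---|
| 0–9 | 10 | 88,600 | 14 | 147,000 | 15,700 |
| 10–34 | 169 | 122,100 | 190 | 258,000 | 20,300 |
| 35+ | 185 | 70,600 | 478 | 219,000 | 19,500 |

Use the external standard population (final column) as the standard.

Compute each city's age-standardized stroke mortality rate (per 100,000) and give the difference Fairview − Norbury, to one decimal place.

Age-specific rates per 100,000 for Fairview: 11.29, 138.41, 262.04.
For Norbury: 9.52, 73.64, 218.26.
Standard total = 55,500; weights = 0.2829, 0.3658, 0.3514.
Fairview: 0.2829×11.29 + 0.3658×138.41 + 0.3514×262.04 = 145.8869 per 100,000.
Norbury: 0.2829×9.52 + 0.3658×73.64 + 0.3514×218.26 = 106.3180 per 100,000.
Difference = 145.8869 − 106.3180 = 39.5688.

39.6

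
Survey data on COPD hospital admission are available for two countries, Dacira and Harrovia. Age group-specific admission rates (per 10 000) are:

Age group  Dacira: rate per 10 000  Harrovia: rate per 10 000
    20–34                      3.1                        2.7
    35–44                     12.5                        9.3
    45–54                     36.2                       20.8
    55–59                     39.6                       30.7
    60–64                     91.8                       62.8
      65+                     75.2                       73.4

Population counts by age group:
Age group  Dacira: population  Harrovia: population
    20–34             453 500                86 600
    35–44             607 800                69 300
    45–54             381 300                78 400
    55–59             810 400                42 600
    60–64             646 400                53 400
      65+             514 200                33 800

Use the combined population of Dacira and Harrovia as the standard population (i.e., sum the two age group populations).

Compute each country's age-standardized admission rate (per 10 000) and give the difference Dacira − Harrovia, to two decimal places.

Combined standard total = 3 777 700; weights = 0.1430, 0.1792, 0.1217, 0.2258, 0.1852, 0.1451.
Dacira: 0.1430×3.1 + 0.1792×12.5 + 0.1217×36.2 + 0.2258×39.6 + 0.1852×91.8 + 0.1451×75.2 = 43.9445 per 10 000.
Harrovia: 0.1430×2.7 + 0.1792×9.3 + 0.1217×20.8 + 0.2258×30.7 + 0.1852×62.8 + 0.1451×73.4 = 33.7970 per 10 000.
Difference = 43.9445 − 33.7970 = 10.1476.

10.15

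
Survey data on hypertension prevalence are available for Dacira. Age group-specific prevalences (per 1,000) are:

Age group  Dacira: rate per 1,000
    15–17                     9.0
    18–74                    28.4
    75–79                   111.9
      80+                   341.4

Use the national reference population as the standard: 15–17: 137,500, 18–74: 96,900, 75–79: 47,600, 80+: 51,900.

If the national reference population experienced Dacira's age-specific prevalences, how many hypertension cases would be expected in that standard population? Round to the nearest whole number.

Expected hypertension cases = Σ (standard pop × age-specific rate ÷ 1,000)
= 137,500×9.0/1,000 + 96,900×28.4/1,000 + 47,600×111.9/1,000 + 51,900×341.4/1,000
= 1237.50 + 2751.96 + 5326.44 + 17718.66 = 27034.56.

27035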